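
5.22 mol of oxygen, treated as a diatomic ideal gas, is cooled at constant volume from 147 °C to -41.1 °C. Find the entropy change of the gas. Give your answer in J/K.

In kelvin: T₁ = 420.15 K, T₂ = 232.05 K. At constant volume, ΔS = nC_V ln(T₂/T₁) with C_V = 5R/2 = 20.79 J mol⁻¹ K⁻¹.
ΔS = 5.22 × 20.79 × ln(232.05/420.15) = -64.4 J/K.

ΔS = -64.4 J/K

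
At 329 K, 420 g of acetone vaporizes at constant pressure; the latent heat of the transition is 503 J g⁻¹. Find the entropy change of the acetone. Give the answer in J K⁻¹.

Heat absorbed by the substance: Q = mL = 420 × 503 = 211260 J.
At constant T, ΔS = Q_rev/T = 211260 / 329 = 642 J/K.

ΔS = 642 J/K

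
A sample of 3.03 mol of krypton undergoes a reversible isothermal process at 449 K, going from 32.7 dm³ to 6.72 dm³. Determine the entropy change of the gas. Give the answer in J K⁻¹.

For an isothermal ideal gas ΔS_gas = nR ln(V₂/V₁) = 3.03 × 8.314 × ln(6.72/32.7) = -39.9 J/K.

ΔS_gas = -39.9 J/K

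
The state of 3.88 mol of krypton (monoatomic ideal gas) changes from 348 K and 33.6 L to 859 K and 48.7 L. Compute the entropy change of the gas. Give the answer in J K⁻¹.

ΔS = 55.7 J/K

Entropy is a state function: ΔS = nC_V ln(T₂/T₁) + nR ln(V₂/V₁), with C_V = 3R/2 = 12.47 J mol⁻¹ K⁻¹ for a monoatomic ideal gas.
ΔS = 3.88 × [12.47 × ln(859/348) + 8.314 × ln(48.7/33.6)] = 55.7 J/K.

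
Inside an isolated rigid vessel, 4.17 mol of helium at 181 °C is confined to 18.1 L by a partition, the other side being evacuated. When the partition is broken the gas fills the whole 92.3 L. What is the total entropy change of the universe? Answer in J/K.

No heat is exchanged and no work is done, so the ideal-gas temperature stays constant.
Entropy is a state function; using a reversible isothermal path, ΔS_gas = nR ln(V₂/V₁) = 4.17 × 8.314 × ln(92.3/18.1) = 56.5 J/K.
The insulated surroundings exchange no heat, so ΔS_surr = 0 and ΔS_universe = ΔS_gas.

ΔS_universe = 56.5 J/K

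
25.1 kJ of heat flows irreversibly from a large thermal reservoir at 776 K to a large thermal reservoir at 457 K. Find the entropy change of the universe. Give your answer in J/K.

ΔS_hot = −Q/T_H = −25100/776 = -32.35 J/K and ΔS_cold = +Q/T_C = 25100/457 = 54.92 J/K.
ΔS_total = -32.35 + 54.92 = 22.6 J/K, positive as the second law requires.

ΔS_total = 22.6 J/K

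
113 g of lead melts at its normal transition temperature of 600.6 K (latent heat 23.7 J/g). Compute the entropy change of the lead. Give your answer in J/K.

ΔS = 4.46 J/K

Heat absorbed by the substance: Q = mL = 113 × 23.7 = 2678.1 J.
At constant T, ΔS = Q_rev/T = 2678.1 / 600.6 = 4.46 J/K.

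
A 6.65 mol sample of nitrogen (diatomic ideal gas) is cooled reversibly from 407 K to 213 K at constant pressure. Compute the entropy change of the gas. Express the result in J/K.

ΔS = -125 J/K

At constant pressure, ΔS = nC_p ln(T₂/T₁) with C_p = 7R/2 = 29.1 J mol⁻¹ K⁻¹.
ΔS = 6.65 × 29.1 × ln(213/407) = -125 J/K.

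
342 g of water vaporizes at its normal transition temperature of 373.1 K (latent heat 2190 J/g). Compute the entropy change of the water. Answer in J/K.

ΔS = 2010 J/K

Heat absorbed by the substance: Q = mL = 342 × 2190 = 748980 J.
At constant T, ΔS = Q_rev/T = 748980 / 373.1 = 2010 J/K.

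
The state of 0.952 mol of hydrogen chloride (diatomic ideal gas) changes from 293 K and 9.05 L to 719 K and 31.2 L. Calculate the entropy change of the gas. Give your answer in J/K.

Entropy is a state function: ΔS = nC_V ln(T₂/T₁) + nR ln(V₂/V₁), with C_V = 5R/2 = 20.79 J mol⁻¹ K⁻¹ for a diatomic ideal gas.
ΔS = 0.952 × [20.79 × ln(719/293) + 8.314 × ln(31.2/9.05)] = 27.6 J/K.

ΔS = 27.6 J/K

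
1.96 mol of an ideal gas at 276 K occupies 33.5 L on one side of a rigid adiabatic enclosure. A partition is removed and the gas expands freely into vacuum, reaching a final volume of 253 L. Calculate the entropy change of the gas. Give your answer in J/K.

No heat is exchanged and no work is done, so the ideal-gas temperature stays constant.
Entropy is a state function; using a reversible isothermal path, ΔS_gas = nR ln(V₂/V₁) = 1.96 × 8.314 × ln(253/33.5) = 32.9 J/K.

ΔS_gas = 32.9 J/K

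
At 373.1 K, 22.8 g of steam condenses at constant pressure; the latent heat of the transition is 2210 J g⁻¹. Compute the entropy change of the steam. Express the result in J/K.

ΔS = -135 J/K

Heat released by the substance: Q = −mL = −22.8 × 2210 = −50388 J.
At constant T, ΔS = Q_rev/T = −50388 / 373.1 = -135 J/K.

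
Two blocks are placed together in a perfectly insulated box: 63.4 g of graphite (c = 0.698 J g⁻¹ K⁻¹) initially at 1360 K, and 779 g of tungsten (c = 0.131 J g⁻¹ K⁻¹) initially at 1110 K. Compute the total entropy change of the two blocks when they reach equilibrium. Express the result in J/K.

ΔS_total = 0.653 J/K

Energy balance: T_f = (m₁c₁T₁ + m₂c₂T₂)/(m₁c₁ + m₂c₂) = 1185.6 K.
ΔS₁ = m₁c₁ ln(T_f/T₁) = 44.2532 × ln(1185.6/1360) = -6.0724 J/K.
ΔS₂ = m₂c₂ ln(T_f/T₂) = 102.049 × ln(1185.6/1110) = 6.7256 J/K.
ΔS_total = -6.0724 + 6.7256 = 0.653 J/K.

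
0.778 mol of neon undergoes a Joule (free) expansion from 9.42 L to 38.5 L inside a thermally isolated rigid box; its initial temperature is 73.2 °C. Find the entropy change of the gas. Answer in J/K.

ΔS_gas = 9.11 J/K

No heat is exchanged and no work is done, so the ideal-gas temperature stays constant.
Entropy is a state function; using a reversible isothermal path, ΔS_gas = nR ln(V₂/V₁) = 0.778 × 8.314 × ln(38.5/9.42) = 9.11 J/K.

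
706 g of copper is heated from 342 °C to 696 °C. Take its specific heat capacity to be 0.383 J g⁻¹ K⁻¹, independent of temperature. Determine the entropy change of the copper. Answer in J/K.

ΔS = 123 J/K

In kelvin: T₁ = 615.15 K, T₂ = 969.15 K. ΔS = ∫dQ_rev/T = m c ln(T₂/T₁) = 706 × 0.383 × ln(969.15/615.15) = 123 J/K.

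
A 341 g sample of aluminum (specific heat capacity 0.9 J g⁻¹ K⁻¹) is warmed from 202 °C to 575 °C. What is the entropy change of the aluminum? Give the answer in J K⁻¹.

ΔS = 178 J/K

In kelvin: T₁ = 475.15 K, T₂ = 848.15 K. ΔS = ∫dQ_rev/T = m c ln(T₂/T₁) = 341 × 0.9 × ln(848.15/475.15) = 178 J/K.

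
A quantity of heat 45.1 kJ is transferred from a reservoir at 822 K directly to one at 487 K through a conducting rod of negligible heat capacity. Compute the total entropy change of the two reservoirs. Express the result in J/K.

ΔS_hot = −Q/T_H = −45100/822 = -54.87 J/K and ΔS_cold = +Q/T_C = 45100/487 = 92.61 J/K.
ΔS_total = -54.87 + 92.61 = 37.7 J/K, positive as the second law requires.

ΔS_total = 37.7 J/K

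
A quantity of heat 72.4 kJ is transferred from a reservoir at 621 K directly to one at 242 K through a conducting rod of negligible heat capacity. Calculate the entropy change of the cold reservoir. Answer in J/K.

ΔS_cold = 299 J/K

The cold reservoir gains heat Q, so ΔS_cold = +Q/T_C = 72400/242 = 299 J/K.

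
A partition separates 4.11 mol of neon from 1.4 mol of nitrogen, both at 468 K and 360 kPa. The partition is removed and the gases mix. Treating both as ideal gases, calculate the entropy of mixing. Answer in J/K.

ΔS_mix = 26 J/K

Mole fractions: x_A = 4.11/5.51 = 0.746, x_B = 0.254.
ΔS_mix = −R(n_A ln x_A + n_B ln x_B) = −8.314 × (4.11 ln 0.746 + 1.4 ln 0.254) = 26 J/K.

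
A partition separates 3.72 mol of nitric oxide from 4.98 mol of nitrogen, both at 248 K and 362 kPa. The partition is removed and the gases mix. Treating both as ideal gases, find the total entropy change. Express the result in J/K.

Mole fractions: x_A = 3.72/8.7 = 0.428, x_B = 0.572.
ΔS_mix = −R(n_A ln x_A + n_B ln x_B) = −8.314 × (3.72 ln 0.428 + 4.98 ln 0.572) = 49.4 J/K.

ΔS_mix = 49.4 J/K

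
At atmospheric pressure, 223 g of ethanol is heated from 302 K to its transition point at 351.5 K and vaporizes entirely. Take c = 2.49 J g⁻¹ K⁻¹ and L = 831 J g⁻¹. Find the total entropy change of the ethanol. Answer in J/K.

ΔS = 611 J/K

Warming step: ΔS₁ = m c ln(T_tr/T_i) = 223 × 2.49 × ln(351.5/302) = 84.28 J/K.
Phase change: ΔS₂ = +mL/T_tr = 223 × 831 / 351.5 = 527.2 J/K.
ΔS_total = (84.28) + (527.2) = 611 J/K.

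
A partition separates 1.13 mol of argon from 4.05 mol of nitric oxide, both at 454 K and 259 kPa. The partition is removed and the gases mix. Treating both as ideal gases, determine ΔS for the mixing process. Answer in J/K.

Mole fractions: x_A = 1.13/5.18 = 0.218, x_B = 0.782.
ΔS_mix = −R(n_A ln x_A + n_B ln x_B) = −8.314 × (1.13 ln 0.218 + 4.05 ln 0.782) = 22.6 J/K.

ΔS_mix = 22.6 J/K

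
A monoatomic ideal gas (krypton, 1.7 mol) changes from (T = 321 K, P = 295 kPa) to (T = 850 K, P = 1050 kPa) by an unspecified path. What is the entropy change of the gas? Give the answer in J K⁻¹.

ΔS = nC_p ln(T₂/T₁) − nR ln(P₂/P₁), with C_p = 5R/2 = 20.79 J mol⁻¹ K⁻¹ for a monoatomic ideal gas.
ΔS = 1.7 × [20.79 × ln(850/321) − 8.314 × ln(1050/295)] = 16.5 J/K.

ΔS = 16.5 J/K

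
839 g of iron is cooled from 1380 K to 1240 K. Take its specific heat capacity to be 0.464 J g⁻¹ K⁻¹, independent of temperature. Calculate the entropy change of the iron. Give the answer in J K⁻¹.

ΔS = ∫dQ_rev/T = m c ln(T₂/T₁) = 839 × 0.464 × ln(1240/1380) = -41.6 J/K.

ΔS = -41.6 J/K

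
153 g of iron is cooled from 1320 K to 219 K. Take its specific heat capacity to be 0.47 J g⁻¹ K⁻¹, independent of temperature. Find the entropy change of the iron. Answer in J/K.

ΔS = ∫dQ_rev/T = m c ln(T₂/T₁) = 153 × 0.47 × ln(219/1320) = -129 J/K.

ΔS = -129 J/K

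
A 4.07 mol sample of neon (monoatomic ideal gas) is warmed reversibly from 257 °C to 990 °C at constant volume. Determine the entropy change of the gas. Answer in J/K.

ΔS = 44.1 J/K

In kelvin: T₁ = 530.15 K, T₂ = 1263.15 K. At constant volume, ΔS = nC_V ln(T₂/T₁) with C_V = 3R/2 = 12.47 J mol⁻¹ K⁻¹.
ΔS = 4.07 × 12.47 × ln(1263.15/530.15) = 44.1 J/K.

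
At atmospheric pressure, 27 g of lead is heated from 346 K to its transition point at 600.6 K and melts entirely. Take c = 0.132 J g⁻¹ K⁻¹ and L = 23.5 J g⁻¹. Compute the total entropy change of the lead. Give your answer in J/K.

Warming step: ΔS₁ = m c ln(T_tr/T_i) = 27 × 0.132 × ln(600.6/346) = 1.966 J/K.
Phase change: ΔS₂ = +mL/T_tr = 27 × 23.5 / 600.6 = 1.056 J/K.
ΔS_total = (1.966) + (1.056) = 3.02 J/K.

ΔS = 3.02 J/K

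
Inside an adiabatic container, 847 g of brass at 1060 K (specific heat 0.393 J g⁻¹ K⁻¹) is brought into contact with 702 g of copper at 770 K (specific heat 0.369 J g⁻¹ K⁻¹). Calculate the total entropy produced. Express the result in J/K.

ΔS_total = 7.31 J/K

Energy balance: T_f = (m₁c₁T₁ + m₂c₂T₂)/(m₁c₁ + m₂c₂) = 933.09 K.
ΔS₁ = m₁c₁ ln(T_f/T₁) = 332.871 × ln(933.09/1060) = -42.45 J/K.
ΔS₂ = m₂c₂ ln(T_f/T₂) = 259.038 × ln(933.09/770) = 49.76 J/K.
ΔS_total = -42.45 + 49.76 = 7.31 J/K.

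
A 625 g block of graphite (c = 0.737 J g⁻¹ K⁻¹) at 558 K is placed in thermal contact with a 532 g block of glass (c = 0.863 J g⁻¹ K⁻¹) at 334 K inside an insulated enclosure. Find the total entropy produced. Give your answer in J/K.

ΔS_total = 29.9 J/K

Energy balance: T_f = (m₁c₁T₁ + m₂c₂T₂)/(m₁c₁ + m₂c₂) = 446.18 K.
ΔS₁ = m₁c₁ ln(T_f/T₁) = 460.625 × ln(446.18/558) = -103.009 J/K.
ΔS₂ = m₂c₂ ln(T_f/T₂) = 459.116 × ln(446.18/334) = 132.955 J/K.
ΔS_total = -103.009 + 132.955 = 29.9 J/K.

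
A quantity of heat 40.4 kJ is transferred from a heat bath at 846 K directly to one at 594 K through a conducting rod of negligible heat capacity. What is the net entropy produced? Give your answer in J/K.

ΔS_hot = −Q/T_H = −40400/846 = -47.75 J/K and ΔS_cold = +Q/T_C = 40400/594 = 68.01 J/K.
ΔS_total = -47.75 + 68.01 = 20.3 J/K, positive as the second law requires.

ΔS_total = 20.3 J/K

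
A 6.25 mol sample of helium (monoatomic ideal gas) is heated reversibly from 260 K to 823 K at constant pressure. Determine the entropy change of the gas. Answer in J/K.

At constant pressure, ΔS = nC_p ln(T₂/T₁) with C_p = 5R/2 = 20.79 J mol⁻¹ K⁻¹.
ΔS = 6.25 × 20.79 × ln(823/260) = 150 J/K.

ΔS = 150 J/K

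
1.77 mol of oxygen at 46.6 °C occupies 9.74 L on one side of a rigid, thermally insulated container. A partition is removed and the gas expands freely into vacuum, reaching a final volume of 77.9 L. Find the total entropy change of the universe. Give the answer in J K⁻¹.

For an ideal gas in free expansion Q = 0 and W = 0, so T is unchanged.
Entropy is a state function; using a reversible isothermal path, ΔS_gas = nR ln(V₂/V₁) = 1.77 × 8.314 × ln(77.9/9.74) = 30.6 J/K.
The insulated surroundings exchange no heat, so ΔS_surr = 0 and ΔS_universe = ΔS_gas.

ΔS_universe = 30.6 J/K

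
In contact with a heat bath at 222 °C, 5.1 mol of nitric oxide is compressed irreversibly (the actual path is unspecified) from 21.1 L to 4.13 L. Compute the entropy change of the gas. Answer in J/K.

Entropy is a state function, so ΔS_gas depends only on the end states.
For an isothermal ideal gas ΔS_gas = nR ln(V₂/V₁) = 5.1 × 8.314 × ln(4.13/21.1) = -69.2 J/K.

ΔS_gas = -69.2 J/K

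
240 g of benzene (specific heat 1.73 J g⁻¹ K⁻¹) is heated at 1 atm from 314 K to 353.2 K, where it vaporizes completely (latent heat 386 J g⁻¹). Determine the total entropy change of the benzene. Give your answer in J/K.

Warming step: ΔS₁ = m c ln(T_tr/T_i) = 240 × 1.73 × ln(353.2/314) = 48.84 J/K.
Phase change: ΔS₂ = +mL/T_tr = 240 × 386 / 353.2 = 262.3 J/K.
ΔS_total = (48.84) + (262.3) = 311 J/K.

ΔS = 311 J/K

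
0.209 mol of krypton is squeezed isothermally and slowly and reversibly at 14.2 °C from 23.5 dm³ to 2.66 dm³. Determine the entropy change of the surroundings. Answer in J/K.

For an isothermal ideal gas ΔS_gas = nR ln(V₂/V₁) = 0.209 × 8.314 × ln(2.66/23.5) = -3.79 J/K.
The process is reversible, so ΔS_surr = −ΔS_gas = 3.79 J/K and ΔS_universe = 0.

ΔS_surr = 3.79 J/K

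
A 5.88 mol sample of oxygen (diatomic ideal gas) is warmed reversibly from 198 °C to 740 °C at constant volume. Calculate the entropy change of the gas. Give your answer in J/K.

ΔS = 93.6 J/K

In kelvin: T₁ = 471.15 K, T₂ = 1013.15 K. At constant volume, ΔS = nC_V ln(T₂/T₁) with C_V = 5R/2 = 20.79 J mol⁻¹ K⁻¹.
ΔS = 5.88 × 20.79 × ln(1013.15/471.15) = 93.6 J/K.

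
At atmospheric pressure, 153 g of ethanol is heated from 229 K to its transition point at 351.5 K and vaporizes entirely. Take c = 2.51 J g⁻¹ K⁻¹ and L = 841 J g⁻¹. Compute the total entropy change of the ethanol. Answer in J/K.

ΔS = 531 J/K

Warming step: ΔS₁ = m c ln(T_tr/T_i) = 153 × 2.51 × ln(351.5/229) = 164.6 J/K.
Phase change: ΔS₂ = +mL/T_tr = 153 × 841 / 351.5 = 366.1 J/K.
ΔS_total = (164.6) + (366.1) = 531 J/K.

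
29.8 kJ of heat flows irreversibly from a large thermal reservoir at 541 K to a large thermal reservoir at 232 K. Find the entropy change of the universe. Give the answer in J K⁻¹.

ΔS_total = 73.4 J/K

ΔS_hot = −Q/T_H = −29800/541 = -55.083 J/K and ΔS_cold = +Q/T_C = 29800/232 = 128.45 J/K.
ΔS_total = -55.083 + 128.45 = 73.4 J/K, positive as the second law requires.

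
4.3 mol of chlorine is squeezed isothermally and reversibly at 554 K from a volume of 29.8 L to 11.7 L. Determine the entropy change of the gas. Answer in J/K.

ΔS_gas = -33.4 J/K

For an isothermal ideal gas ΔS_gas = nR ln(V₂/V₁) = 4.3 × 8.314 × ln(11.7/29.8) = -33.4 J/K.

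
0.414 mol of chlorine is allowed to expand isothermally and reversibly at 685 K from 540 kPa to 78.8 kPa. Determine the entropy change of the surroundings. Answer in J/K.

ΔS_surr = -6.62 J/K

For an isothermal ideal gas ΔS_gas = nR ln(P₁/P₂) = 0.414 × 8.314 × ln(540/78.8) = 6.62 J/K.
The process is reversible, so ΔS_surr = −ΔS_gas = -6.62 J/K and ΔS_universe = 0.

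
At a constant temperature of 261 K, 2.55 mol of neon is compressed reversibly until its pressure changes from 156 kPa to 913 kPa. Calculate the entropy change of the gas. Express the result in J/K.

ΔS_gas = -37.5 J/K

For an isothermal ideal gas ΔS_gas = nR ln(P₁/P₂) = 2.55 × 8.314 × ln(156/913) = -37.5 J/K.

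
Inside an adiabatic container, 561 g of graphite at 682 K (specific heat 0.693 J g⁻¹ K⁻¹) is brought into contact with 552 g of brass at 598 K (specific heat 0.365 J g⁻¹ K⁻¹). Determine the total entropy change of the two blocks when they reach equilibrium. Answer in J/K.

ΔS_total = 1.13 J/K

Energy balance: T_f = (m₁c₁T₁ + m₂c₂T₂)/(m₁c₁ + m₂c₂) = 653.33 K.
ΔS₁ = m₁c₁ ln(T_f/T₁) = 388.773 × ln(653.33/682) = -16.7 J/K.
ΔS₂ = m₂c₂ ln(T_f/T₂) = 201.48 × ln(653.33/598) = 17.83 J/K.
ΔS_total = -16.7 + 17.83 = 1.13 J/K.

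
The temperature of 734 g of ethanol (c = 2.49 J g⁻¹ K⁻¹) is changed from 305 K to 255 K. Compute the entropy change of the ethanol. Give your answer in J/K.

ΔS = -327 J/K

ΔS = ∫dQ_rev/T = m c ln(T₂/T₁) = 734 × 2.49 × ln(255/305) = -327 J/K.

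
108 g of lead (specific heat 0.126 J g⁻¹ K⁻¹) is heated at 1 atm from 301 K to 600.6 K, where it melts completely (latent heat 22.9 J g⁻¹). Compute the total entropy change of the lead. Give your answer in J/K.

Warming step: ΔS₁ = m c ln(T_tr/T_i) = 108 × 0.126 × ln(600.6/301) = 9.401 J/K.
Phase change: ΔS₂ = +mL/T_tr = 108 × 22.9 / 600.6 = 4.118 J/K.
ΔS_total = (9.401) + (4.118) = 13.5 J/K.

ΔS = 13.5 J/K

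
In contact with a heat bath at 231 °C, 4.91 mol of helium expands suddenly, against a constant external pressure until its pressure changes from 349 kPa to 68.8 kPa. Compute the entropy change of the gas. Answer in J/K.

Entropy is a state function, so ΔS_gas depends only on the end states.
For an isothermal ideal gas ΔS_gas = nR ln(P₁/P₂) = 4.91 × 8.314 × ln(349/68.8) = 66.3 J/K.

ΔS_gas = 66.3 J/K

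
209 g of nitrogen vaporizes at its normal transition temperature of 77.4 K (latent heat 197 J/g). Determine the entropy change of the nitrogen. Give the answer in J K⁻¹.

ΔS = 532 J/K

Heat absorbed by the substance: Q = mL = 209 × 197 = 41173 J.
At constant T, ΔS = Q_rev/T = 41173 / 77.4 = 532 J/K.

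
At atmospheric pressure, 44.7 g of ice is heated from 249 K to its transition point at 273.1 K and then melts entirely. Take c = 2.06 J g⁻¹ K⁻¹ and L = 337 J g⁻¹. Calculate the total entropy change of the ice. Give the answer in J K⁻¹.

ΔS = 63.7 J/K

Warming step: ΔS₁ = m c ln(T_tr/T_i) = 44.7 × 2.06 × ln(273.1/249) = 8.507 J/K.
Phase change: ΔS₂ = +mL/T_tr = 44.7 × 337 / 273.1 = 55.16 J/K.
ΔS_total = (8.507) + (55.16) = 63.7 J/K.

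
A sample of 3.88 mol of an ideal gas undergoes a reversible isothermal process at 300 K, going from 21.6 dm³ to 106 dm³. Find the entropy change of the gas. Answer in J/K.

For an isothermal ideal gas ΔS_gas = nR ln(V₂/V₁) = 3.88 × 8.314 × ln(106/21.6) = 51.3 J/K.

ΔS_gas = 51.3 J/K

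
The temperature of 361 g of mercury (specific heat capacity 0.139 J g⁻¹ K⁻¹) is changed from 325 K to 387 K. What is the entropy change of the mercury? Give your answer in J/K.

ΔS = ∫dQ_rev/T = m c ln(T₂/T₁) = 361 × 0.139 × ln(387/325) = 8.76 J/K.

ΔS = 8.76 J/K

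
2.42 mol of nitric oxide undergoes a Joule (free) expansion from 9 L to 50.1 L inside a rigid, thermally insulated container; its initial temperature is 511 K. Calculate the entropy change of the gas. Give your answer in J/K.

ΔS_gas = 34.5 J/K

No heat is exchanged and no work is done, so the ideal-gas temperature stays constant.
Entropy is a state function; using a reversible isothermal path, ΔS_gas = nR ln(V₂/V₁) = 2.42 × 8.314 × ln(50.1/9) = 34.5 J/K.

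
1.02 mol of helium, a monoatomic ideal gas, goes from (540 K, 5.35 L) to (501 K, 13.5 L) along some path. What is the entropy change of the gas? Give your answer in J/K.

Entropy is a state function: ΔS = nC_V ln(T₂/T₁) + nR ln(V₂/V₁), with C_V = 3R/2 = 12.47 J mol⁻¹ K⁻¹ for a monoatomic ideal gas.
ΔS = 1.02 × [12.47 × ln(501/540) + 8.314 × ln(13.5/5.35)] = 6.9 J/K.

ΔS = 6.9 J/K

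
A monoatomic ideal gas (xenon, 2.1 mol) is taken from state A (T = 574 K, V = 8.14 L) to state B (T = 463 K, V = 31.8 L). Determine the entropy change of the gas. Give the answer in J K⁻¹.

Entropy is a state function: ΔS = nC_V ln(T₂/T₁) + nR ln(V₂/V₁), with C_V = 3R/2 = 12.47 J mol⁻¹ K⁻¹ for a monoatomic ideal gas.
ΔS = 2.1 × [12.47 × ln(463/574) + 8.314 × ln(31.8/8.14)] = 18.2 J/K.

ΔS = 18.2 J/K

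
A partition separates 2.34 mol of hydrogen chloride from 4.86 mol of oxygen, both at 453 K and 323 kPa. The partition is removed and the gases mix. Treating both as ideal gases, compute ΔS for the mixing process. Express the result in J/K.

ΔS_mix = 37.7 J/K

Mole fractions: x_A = 2.34/7.2 = 0.325, x_B = 0.675.
ΔS_mix = −R(n_A ln x_A + n_B ln x_B) = −8.314 × (2.34 ln 0.325 + 4.86 ln 0.675) = 37.7 J/K.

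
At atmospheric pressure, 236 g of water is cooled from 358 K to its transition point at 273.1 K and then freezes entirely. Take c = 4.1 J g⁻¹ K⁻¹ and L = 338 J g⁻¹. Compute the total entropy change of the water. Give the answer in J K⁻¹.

Cooling step: ΔS₁ = m c ln(T_tr/T_i) = 236 × 4.1 × ln(273.1/358) = -261.9 J/K.
Phase change: ΔS₂ = −mL/T_tr = −236 × 338 / 273.1 = -292.1 J/K.
ΔS_total = (-261.9) + (-292.1) = -554 J/K.

ΔS = -554 J/K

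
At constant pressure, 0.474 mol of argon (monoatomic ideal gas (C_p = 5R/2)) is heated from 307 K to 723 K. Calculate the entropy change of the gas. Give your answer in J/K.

At constant pressure, ΔS = nC_p ln(T₂/T₁) with C_p = 5R/2 = 20.79 J mol⁻¹ K⁻¹.
ΔS = 0.474 × 20.79 × ln(723/307) = 8.44 J/K.

ΔS = 8.44 J/K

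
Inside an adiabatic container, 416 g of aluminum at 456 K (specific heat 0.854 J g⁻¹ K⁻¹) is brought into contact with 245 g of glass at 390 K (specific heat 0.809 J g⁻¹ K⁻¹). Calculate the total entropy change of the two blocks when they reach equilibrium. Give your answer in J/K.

Energy balance: T_f = (m₁c₁T₁ + m₂c₂T₂)/(m₁c₁ + m₂c₂) = 432.36 K.
ΔS₁ = m₁c₁ ln(T_f/T₁) = 355.264 × ln(432.36/456) = -18.91 J/K.
ΔS₂ = m₂c₂ ln(T_f/T₂) = 198.205 × ln(432.36/390) = 20.44 J/K.
ΔS_total = -18.91 + 20.44 = 1.53 J/K.

ΔS_total = 1.53 J/K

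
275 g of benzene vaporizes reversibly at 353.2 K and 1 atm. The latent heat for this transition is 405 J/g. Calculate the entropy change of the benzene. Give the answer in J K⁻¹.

Heat absorbed by the substance: Q = mL = 275 × 405 = 111375 J.
At constant T, ΔS = Q_rev/T = 111375 / 353.2 = 315 J/K.

ΔS = 315 J/K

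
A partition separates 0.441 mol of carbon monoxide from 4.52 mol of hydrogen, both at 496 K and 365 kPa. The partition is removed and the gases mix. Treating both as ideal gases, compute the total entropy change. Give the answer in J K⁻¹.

Mole fractions: x_A = 0.441/4.96 = 0.0889, x_B = 0.911.
ΔS_mix = −R(n_A ln x_A + n_B ln x_B) = −8.314 × (0.441 ln 0.0889 + 4.52 ln 0.911) = 12.4 J/K.

ΔS_mix = 12.4 J/K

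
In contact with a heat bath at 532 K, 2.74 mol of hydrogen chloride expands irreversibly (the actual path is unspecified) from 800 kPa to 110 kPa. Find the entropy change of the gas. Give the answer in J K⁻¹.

Entropy is a state function, so ΔS_gas depends only on the end states.
For an isothermal ideal gas ΔS_gas = nR ln(P₁/P₂) = 2.74 × 8.314 × ln(800/110) = 45.2 J/K.

ΔS_gas = 45.2 J/K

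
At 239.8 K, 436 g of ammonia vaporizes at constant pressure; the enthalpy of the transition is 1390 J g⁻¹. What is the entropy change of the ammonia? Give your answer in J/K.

Heat absorbed by the substance: Q = mL = 436 × 1390 = 606040 J.
At constant T, ΔS = Q_rev/T = 606040 / 239.8 = 2530 J/K.

ΔS = 2530 J/K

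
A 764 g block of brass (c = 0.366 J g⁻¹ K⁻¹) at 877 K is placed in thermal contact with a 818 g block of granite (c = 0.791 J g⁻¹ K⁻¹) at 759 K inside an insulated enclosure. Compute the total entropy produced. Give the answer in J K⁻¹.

ΔS_total = 2.08 J/K

Energy balance: T_f = (m₁c₁T₁ + m₂c₂T₂)/(m₁c₁ + m₂c₂) = 794.61 K.
ΔS₁ = m₁c₁ ln(T_f/T₁) = 279.624 × ln(794.61/877) = -27.588 J/K.
ΔS₂ = m₂c₂ ln(T_f/T₂) = 647.038 × ln(794.61/759) = 29.664 J/K.
ΔS_total = -27.588 + 29.664 = 2.08 J/K.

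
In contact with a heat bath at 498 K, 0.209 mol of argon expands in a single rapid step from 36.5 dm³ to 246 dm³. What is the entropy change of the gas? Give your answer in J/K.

Entropy is a state function, so ΔS_gas depends only on the end states.
For an isothermal ideal gas ΔS_gas = nR ln(V₂/V₁) = 0.209 × 8.314 × ln(246/36.5) = 3.32 J/K.

ΔS_gas = 3.32 J/K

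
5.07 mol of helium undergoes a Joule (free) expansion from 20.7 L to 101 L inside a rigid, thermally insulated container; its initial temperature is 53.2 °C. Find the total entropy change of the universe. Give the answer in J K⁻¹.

No heat is exchanged and no work is done, so the ideal-gas temperature stays constant.
Entropy is a state function; using a reversible isothermal path, ΔS_gas = nR ln(V₂/V₁) = 5.07 × 8.314 × ln(101/20.7) = 66.8 J/K.
The insulated surroundings exchange no heat, so ΔS_surr = 0 and ΔS_universe = ΔS_gas.

ΔS_universe = 66.8 J/K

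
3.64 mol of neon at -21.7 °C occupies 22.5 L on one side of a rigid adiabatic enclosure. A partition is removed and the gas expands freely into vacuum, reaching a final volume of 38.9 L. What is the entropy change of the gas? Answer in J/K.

ΔS_gas = 16.6 J/K

For an ideal gas in free expansion Q = 0 and W = 0, so T is unchanged.
Entropy is a state function; using a reversible isothermal path, ΔS_gas = nR ln(V₂/V₁) = 3.64 × 8.314 × ln(38.9/22.5) = 16.6 J/K.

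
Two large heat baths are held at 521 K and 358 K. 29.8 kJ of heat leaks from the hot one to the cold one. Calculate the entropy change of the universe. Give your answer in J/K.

ΔS_hot = −Q/T_H = −29800/521 = -57.2 J/K and ΔS_cold = +Q/T_C = 29800/358 = 83.24 J/K.
ΔS_total = -57.2 + 83.24 = 26 J/K, positive as the second law requires.

ΔS_total = 26 J/K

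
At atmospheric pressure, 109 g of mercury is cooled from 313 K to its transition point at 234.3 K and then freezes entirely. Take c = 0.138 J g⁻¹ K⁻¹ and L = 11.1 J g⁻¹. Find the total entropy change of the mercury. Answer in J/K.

Cooling step: ΔS₁ = m c ln(T_tr/T_i) = 109 × 0.138 × ln(234.3/313) = -4.356 J/K.
Phase change: ΔS₂ = −mL/T_tr = −109 × 11.1 / 234.3 = -5.164 J/K.
ΔS_total = (-4.356) + (-5.164) = -9.52 J/K.

ΔS = -9.52 J/K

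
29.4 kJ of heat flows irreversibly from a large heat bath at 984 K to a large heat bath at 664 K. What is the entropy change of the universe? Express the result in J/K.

ΔS_total = 14.4 J/K

ΔS_hot = −Q/T_H = −29400/984 = -29.88 J/K and ΔS_cold = +Q/T_C = 29400/664 = 44.28 J/K.
ΔS_total = -29.88 + 44.28 = 14.4 J/K, positive as the second law requires.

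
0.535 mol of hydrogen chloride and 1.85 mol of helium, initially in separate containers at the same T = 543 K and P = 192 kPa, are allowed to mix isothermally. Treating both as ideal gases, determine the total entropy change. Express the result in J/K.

ΔS_mix = 10.6 J/K

Mole fractions: x_A = 0.535/2.39 = 0.224, x_B = 0.776.
ΔS_mix = −R(n_A ln x_A + n_B ln x_B) = −8.314 × (0.535 ln 0.224 + 1.85 ln 0.776) = 10.6 J/K.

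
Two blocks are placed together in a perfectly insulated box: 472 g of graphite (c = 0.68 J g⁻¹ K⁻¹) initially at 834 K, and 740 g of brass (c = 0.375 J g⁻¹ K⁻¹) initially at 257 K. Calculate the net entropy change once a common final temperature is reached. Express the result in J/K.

Energy balance: T_f = (m₁c₁T₁ + m₂c₂T₂)/(m₁c₁ + m₂c₂) = 566.45 K.
ΔS₁ = m₁c₁ ln(T_f/T₁) = 320.96 × ln(566.45/834) = -124.16 J/K.
ΔS₂ = m₂c₂ ln(T_f/T₂) = 277.5 × ln(566.45/257) = 219.31 J/K.
ΔS_total = -124.16 + 219.31 = 95.2 J/K.

ΔS_total = 95.2 J/K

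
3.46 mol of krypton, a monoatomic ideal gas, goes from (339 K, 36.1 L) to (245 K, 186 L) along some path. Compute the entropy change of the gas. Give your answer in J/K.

ΔS = 33.1 J/K

Entropy is a state function: ΔS = nC_V ln(T₂/T₁) + nR ln(V₂/V₁), with C_V = 3R/2 = 12.47 J mol⁻¹ K⁻¹ for a monoatomic ideal gas.
ΔS = 3.46 × [12.47 × ln(245/339) + 8.314 × ln(186/36.1)] = 33.1 J/K.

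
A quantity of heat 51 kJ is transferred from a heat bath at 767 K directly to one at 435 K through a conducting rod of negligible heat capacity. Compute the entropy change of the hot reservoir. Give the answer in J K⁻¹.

ΔS_hot = -66.5 J/K

The hot reservoir loses heat Q, so ΔS_hot = −Q/T_H = −51000/767 = -66.5 J/K.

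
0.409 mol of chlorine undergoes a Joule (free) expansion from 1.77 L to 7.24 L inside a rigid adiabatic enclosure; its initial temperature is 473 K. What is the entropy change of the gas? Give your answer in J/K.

No heat is exchanged and no work is done, so the ideal-gas temperature stays constant.
Entropy is a state function; using a reversible isothermal path, ΔS_gas = nR ln(V₂/V₁) = 0.409 × 8.314 × ln(7.24/1.77) = 4.79 J/K.

ΔS_gas = 4.79 J/K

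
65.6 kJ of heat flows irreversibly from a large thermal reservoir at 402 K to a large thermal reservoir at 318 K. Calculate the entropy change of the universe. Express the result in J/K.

ΔS_total = 43.1 J/K

ΔS_hot = −Q/T_H = −65600/402 = -163.2 J/K and ΔS_cold = +Q/T_C = 65600/318 = 206.3 J/K.
ΔS_total = -163.2 + 206.3 = 43.1 J/K, positive as the second law requires.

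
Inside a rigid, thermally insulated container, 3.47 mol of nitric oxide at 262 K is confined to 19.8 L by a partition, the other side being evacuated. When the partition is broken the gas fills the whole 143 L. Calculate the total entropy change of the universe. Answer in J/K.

No heat is exchanged and no work is done, so the ideal-gas temperature stays constant.
Entropy is a state function; using a reversible isothermal path, ΔS_gas = nR ln(V₂/V₁) = 3.47 × 8.314 × ln(143/19.8) = 57 J/K.
The insulated surroundings exchange no heat, so ΔS_surr = 0 and ΔS_universe = ΔS_gas.

ΔS_universe = 57 J/K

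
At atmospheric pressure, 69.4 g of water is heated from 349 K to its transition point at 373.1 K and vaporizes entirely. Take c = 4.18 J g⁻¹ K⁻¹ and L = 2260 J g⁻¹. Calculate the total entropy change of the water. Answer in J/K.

ΔS = 440 J/K

Warming step: ΔS₁ = m c ln(T_tr/T_i) = 69.4 × 4.18 × ln(373.1/349) = 19.37 J/K.
Phase change: ΔS₂ = +mL/T_tr = 69.4 × 2260 / 373.1 = 420.4 J/K.
ΔS_total = (19.37) + (420.4) = 440 J/K.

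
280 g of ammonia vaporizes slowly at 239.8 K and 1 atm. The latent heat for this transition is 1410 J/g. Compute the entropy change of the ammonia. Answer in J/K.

ΔS = 1650 J/K

Heat absorbed by the substance: Q = mL = 280 × 1410 = 394800 J.
At constant T, ΔS = Q_rev/T = 394800 / 239.8 = 1650 J/K.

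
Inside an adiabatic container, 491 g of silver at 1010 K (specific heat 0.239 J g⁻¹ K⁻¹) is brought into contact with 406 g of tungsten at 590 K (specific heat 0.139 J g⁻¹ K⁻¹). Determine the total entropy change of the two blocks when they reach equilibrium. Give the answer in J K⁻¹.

ΔS_total = 5.13 J/K

Energy balance: T_f = (m₁c₁T₁ + m₂c₂T₂)/(m₁c₁ + m₂c₂) = 873.61 K.
ΔS₁ = m₁c₁ ln(T_f/T₁) = 117.349 × ln(873.61/1010) = -17.02 J/K.
ΔS₂ = m₂c₂ ln(T_f/T₂) = 56.434 × ln(873.61/590) = 22.15 J/K.
ΔS_total = -17.02 + 22.15 = 5.13 J/K.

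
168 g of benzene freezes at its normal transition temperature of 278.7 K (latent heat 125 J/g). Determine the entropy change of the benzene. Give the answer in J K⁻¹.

ΔS = -75.3 J/K

Heat released by the substance: Q = −mL = −168 × 125 = −21000 J.
At constant T, ΔS = Q_rev/T = −21000 / 278.7 = -75.3 J/K.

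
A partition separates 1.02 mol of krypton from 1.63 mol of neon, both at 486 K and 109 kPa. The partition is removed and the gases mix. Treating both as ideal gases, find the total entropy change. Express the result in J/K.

Mole fractions: x_A = 1.02/2.65 = 0.385, x_B = 0.615.
ΔS_mix = −R(n_A ln x_A + n_B ln x_B) = −8.314 × (1.02 ln 0.385 + 1.63 ln 0.615) = 14.7 J/K.

ΔS_mix = 14.7 J/K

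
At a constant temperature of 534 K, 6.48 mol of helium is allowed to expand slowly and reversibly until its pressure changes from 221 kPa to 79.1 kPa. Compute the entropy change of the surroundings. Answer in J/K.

ΔS_surr = -55.4 J/K

For an isothermal ideal gas ΔS_gas = nR ln(P₁/P₂) = 6.48 × 8.314 × ln(221/79.1) = 55.4 J/K.
The process is reversible, so ΔS_surr = −ΔS_gas = -55.4 J/K and ΔS_universe = 0.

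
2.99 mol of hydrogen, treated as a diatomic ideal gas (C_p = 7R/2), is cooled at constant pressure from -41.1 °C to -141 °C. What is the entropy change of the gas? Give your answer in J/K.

ΔS = -49 J/K

In kelvin: T₁ = 232.05 K, T₂ = 132.15 K. At constant pressure, ΔS = nC_p ln(T₂/T₁) with C_p = 7R/2 = 29.1 J mol⁻¹ K⁻¹.
ΔS = 2.99 × 29.1 × ln(132.15/232.05) = -49 J/K.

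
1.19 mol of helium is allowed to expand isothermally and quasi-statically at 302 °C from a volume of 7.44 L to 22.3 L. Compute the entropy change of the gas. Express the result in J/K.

For an isothermal ideal gas ΔS_gas = nR ln(V₂/V₁) = 1.19 × 8.314 × ln(22.3/7.44) = 10.9 J/K.

ΔS_gas = 10.9 J/K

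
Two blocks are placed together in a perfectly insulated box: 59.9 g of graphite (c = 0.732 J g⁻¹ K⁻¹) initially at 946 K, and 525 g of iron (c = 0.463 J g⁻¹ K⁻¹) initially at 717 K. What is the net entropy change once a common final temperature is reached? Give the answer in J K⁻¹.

Energy balance: T_f = (m₁c₁T₁ + m₂c₂T₂)/(m₁c₁ + m₂c₂) = 752 K.
ΔS₁ = m₁c₁ ln(T_f/T₁) = 43.8468 × ln(752/946) = -10.06 J/K.
ΔS₂ = m₂c₂ ln(T_f/T₂) = 243.075 × ln(752/717) = 11.58 J/K.
ΔS_total = -10.06 + 11.58 = 1.52 J/K.

ΔS_total = 1.52 J/K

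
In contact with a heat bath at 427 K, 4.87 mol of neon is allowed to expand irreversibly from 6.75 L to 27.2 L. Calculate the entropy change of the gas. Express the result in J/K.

Entropy is a state function, so ΔS_gas depends only on the end states.
For an isothermal ideal gas ΔS_gas = nR ln(V₂/V₁) = 4.87 × 8.314 × ln(27.2/6.75) = 56.4 J/K.

ΔS_gas = 56.4 J/K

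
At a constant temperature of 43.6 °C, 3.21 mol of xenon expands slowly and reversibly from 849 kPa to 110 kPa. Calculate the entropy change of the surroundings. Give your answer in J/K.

For an isothermal ideal gas ΔS_gas = nR ln(P₁/P₂) = 3.21 × 8.314 × ln(849/110) = 54.5 J/K.
The process is reversible, so ΔS_surr = −ΔS_gas = -54.5 J/K and ΔS_universe = 0.

ΔS_surr = -54.5 J/K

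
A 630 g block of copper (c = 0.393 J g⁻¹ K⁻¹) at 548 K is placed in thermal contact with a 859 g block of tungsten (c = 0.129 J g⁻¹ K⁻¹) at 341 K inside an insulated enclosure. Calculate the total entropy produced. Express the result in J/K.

ΔS_total = 8.06 J/K

Energy balance: T_f = (m₁c₁T₁ + m₂c₂T₂)/(m₁c₁ + m₂c₂) = 484 K.
ΔS₁ = m₁c₁ ln(T_f/T₁) = 247.59 × ln(484/548) = -30.75 J/K.
ΔS₂ = m₂c₂ ln(T_f/T₂) = 110.811 × ln(484/341) = 38.81 J/K.
ΔS_total = -30.75 + 38.81 = 8.06 J/K.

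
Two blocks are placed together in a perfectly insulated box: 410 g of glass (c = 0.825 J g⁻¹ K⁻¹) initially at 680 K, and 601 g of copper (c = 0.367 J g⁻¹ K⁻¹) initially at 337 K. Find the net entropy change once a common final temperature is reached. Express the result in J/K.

ΔS_total = 30.8 J/K

Energy balance: T_f = (m₁c₁T₁ + m₂c₂T₂)/(m₁c₁ + m₂c₂) = 544.62 K.
ΔS₁ = m₁c₁ ln(T_f/T₁) = 338.25 × ln(544.62/680) = -75.1 J/K.
ΔS₂ = m₂c₂ ln(T_f/T₂) = 220.567 × ln(544.62/337) = 105.9 J/K.
ΔS_total = -75.1 + 105.9 = 30.8 J/K.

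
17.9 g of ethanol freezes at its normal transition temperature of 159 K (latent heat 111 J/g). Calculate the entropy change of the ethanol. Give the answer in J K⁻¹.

Heat released by the substance: Q = −mL = −17.9 × 111 = −1986.9 J.
At constant T, ΔS = Q_rev/T = −1986.9 / 159 = -12.5 J/K.

ΔS = -12.5 J/K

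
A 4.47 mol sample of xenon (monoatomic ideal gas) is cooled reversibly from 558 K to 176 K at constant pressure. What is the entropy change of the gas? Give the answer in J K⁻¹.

ΔS = -107 J/K

At constant pressure, ΔS = nC_p ln(T₂/T₁) with C_p = 5R/2 = 20.79 J mol⁻¹ K⁻¹.
ΔS = 4.47 × 20.79 × ln(176/558) = -107 J/K.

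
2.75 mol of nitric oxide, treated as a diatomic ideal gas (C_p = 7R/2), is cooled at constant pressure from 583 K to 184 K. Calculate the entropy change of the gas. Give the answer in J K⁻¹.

ΔS = -92.3 J/K

At constant pressure, ΔS = nC_p ln(T₂/T₁) with C_p = 7R/2 = 29.1 J mol⁻¹ K⁻¹.
ΔS = 2.75 × 29.1 × ln(184/583) = -92.3 J/K.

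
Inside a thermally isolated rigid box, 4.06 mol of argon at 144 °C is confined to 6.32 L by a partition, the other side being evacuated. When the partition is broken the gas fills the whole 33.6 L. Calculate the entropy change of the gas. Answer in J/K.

For an ideal gas in free expansion Q = 0 and W = 0, so T is unchanged.
Entropy is a state function; using a reversible isothermal path, ΔS_gas = nR ln(V₂/V₁) = 4.06 × 8.314 × ln(33.6/6.32) = 56.4 J/K.

ΔS_gas = 56.4 J/K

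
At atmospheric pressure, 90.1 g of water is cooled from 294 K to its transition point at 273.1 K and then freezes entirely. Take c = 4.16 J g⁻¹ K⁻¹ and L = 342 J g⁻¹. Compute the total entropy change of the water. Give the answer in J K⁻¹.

ΔS = -140 J/K

Cooling step: ΔS₁ = m c ln(T_tr/T_i) = 90.1 × 4.16 × ln(273.1/294) = -27.64 J/K.
Phase change: ΔS₂ = −mL/T_tr = −90.1 × 342 / 273.1 = -112.8 J/K.
ΔS_total = (-27.64) + (-112.8) = -140 J/K.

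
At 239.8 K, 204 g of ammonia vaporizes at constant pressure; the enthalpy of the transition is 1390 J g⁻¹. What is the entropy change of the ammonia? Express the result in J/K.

ΔS = 1180 J/K

Heat absorbed by the substance: Q = mL = 204 × 1390 = 283560 J.
At constant T, ΔS = Q_rev/T = 283560 / 239.8 = 1180 J/K.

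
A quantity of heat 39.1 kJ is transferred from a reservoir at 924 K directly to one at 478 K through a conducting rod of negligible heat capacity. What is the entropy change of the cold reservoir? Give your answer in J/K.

The cold reservoir gains heat Q, so ΔS_cold = +Q/T_C = 39100/478 = 81.8 J/K.

ΔS_cold = 81.8 J/K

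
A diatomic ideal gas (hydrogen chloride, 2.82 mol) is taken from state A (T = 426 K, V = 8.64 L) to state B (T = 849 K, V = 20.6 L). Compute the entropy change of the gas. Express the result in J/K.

Entropy is a state function: ΔS = nC_V ln(T₂/T₁) + nR ln(V₂/V₁), with C_V = 5R/2 = 20.79 J mol⁻¹ K⁻¹ for a diatomic ideal gas.
ΔS = 2.82 × [20.79 × ln(849/426) + 8.314 × ln(20.6/8.64)] = 60.8 J/K.

ΔS = 60.8 J/K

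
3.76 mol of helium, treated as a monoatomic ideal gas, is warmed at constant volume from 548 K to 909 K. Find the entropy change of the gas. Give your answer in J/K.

ΔS = 23.7 J/K

At constant volume, ΔS = nC_V ln(T₂/T₁) with C_V = 3R/2 = 12.47 J mol⁻¹ K⁻¹.
ΔS = 3.76 × 12.47 × ln(909/548) = 23.7 J/K.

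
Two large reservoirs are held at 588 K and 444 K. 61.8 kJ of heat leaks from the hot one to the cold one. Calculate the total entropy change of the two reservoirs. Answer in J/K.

ΔS_total = 34.1 J/K

ΔS_hot = −Q/T_H = −61800/588 = -105.1 J/K and ΔS_cold = +Q/T_C = 61800/444 = 139.2 J/K.
ΔS_total = -105.1 + 139.2 = 34.1 J/K, positive as the second law requires.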